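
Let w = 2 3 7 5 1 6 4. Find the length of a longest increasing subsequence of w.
4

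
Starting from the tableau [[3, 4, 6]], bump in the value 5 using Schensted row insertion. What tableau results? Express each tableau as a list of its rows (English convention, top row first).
[[3, 4, 5], [6]]

In row 1, 5 replaces 6 (the leftmost entry greater than 5); 6 is bumped to row 2. 6 starts a new row 2. The new tableau is [[3, 4, 5], [6]].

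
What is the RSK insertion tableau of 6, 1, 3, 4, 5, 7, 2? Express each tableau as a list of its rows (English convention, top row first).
Insert 6: appended to row 1. P = [[6]].
Insert 1: 1 bumps 6 from row 1; 6 starts row 2. P = [[1], [6]].
Insert 3: appended to row 1. P = [[1, 3], [6]].
Insert 4: appended to row 1. P = [[1, 3, 4], [6]].
Insert 5: appended to row 1. P = [[1, 3, 4, 5], [6]].
Insert 7: appended to row 1. P = [[1, 3, 4, 5, 7], [6]].
Insert 2: 2 bumps 3 from row 1; 3 bumps 6 from row 2; 6 starts row 3. P = [[1, 2, 4, 5, 7], [3], [6]].

So P = [[1, 2, 4, 5, 7], [3], [6]].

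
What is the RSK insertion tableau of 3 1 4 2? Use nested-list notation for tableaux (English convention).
Insert 3: appended to row 1. P = [[3]].
Insert 1: 1 bumps 3 from row 1; 3 starts row 2. P = [[1], [3]].
Insert 4: appended to row 1. P = [[1, 4], [3]].
Insert 2: 2 bumps 4 from row 1; 4 appends to row 2. P = [[1, 2], [3, 4]].

So P = [[1, 2], [3, 4]].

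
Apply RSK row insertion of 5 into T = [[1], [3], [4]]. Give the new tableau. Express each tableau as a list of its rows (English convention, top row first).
5 is larger than every entry of row 1, so it is appended to row 1. The new tableau is [[1, 5], [3], [4]].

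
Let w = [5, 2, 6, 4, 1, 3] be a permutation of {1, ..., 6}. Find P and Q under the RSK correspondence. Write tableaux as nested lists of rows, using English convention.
Insert each entry of the permutation into P by Schensted row insertion, recording in Q the position of each new cell.

Insert 5: appended to row 1. P = [[5]].
Insert 2: 2 bumps 5 from row 1; 5 starts row 2. P = [[2], [5]].
Insert 6: appended to row 1. P = [[2, 6], [5]].
Insert 4: 4 bumps 6 from row 1; 6 appends to row 2. P = [[2, 4], [5, 6]].
Insert 1: 1 bumps 2 from row 1; 2 bumps 5 from row 2; 5 starts row 3. P = [[1, 4], [2, 6], [5]].
Insert 3: 3 bumps 4 from row 1; 4 bumps 6 from row 2; 6 appends to row 3. P = [[1, 3], [2, 4], [5, 6]].

So P = [[1, 3], [2, 4], [5, 6]], Q = [[1, 3], [2, 4], [5, 6]].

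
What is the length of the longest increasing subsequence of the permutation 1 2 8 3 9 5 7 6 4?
5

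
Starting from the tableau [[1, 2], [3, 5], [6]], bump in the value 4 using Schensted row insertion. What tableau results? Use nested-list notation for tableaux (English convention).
4 is larger than every entry of row 1, so it is appended to row 1. The new tableau is [[1, 2, 4], [3, 5], [6]].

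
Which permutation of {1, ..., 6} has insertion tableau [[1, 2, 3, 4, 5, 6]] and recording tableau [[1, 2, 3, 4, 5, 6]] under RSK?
1 2 3 4 5 6

Reverse the RSK construction: for i from n down to 1, find the cell of Q containing i, remove the entry at that cell from P, and reverse-bump it up through P; the value ejected from row 1 is w(i).

Step i=6: Q has 6 at row 1, column 6; remove that cell from P, ejecting 6. So w(6) = 6. P is now [[1, 2, 3, 4, 5]].
Step i=5: Q has 5 at row 1, column 5; remove that cell from P, ejecting 5. So w(5) = 5. P is now [[1, 2, 3, 4]].
Step i=4: Q has 4 at row 1, column 4; remove that cell from P, ejecting 4. So w(4) = 4. P is now [[1, 2, 3]].
Step i=3: Q has 3 at row 1, column 3; remove that cell from P, ejecting 3. So w(3) = 3. P is now [[1, 2]].
Step i=2: Q has 2 at row 1, column 2; remove that cell from P, ejecting 2. So w(2) = 2. P is now [[1]].
Step i=1: Q has 1 at row 1, column 1; remove that cell from P, ejecting 1. So w(1) = 1. P is now [].

So w = 1 2 3 4 5 6.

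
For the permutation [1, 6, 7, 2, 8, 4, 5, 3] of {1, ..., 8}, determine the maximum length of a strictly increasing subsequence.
4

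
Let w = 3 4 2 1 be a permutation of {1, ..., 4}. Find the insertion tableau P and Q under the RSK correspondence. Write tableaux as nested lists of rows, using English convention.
Insert each entry of the permutation into P by Schensted row insertion, recording in Q the position of each new cell.

After inserting 3: P = [[3]].
After inserting 4: P = [[3, 4]].
After inserting 2: P = [[2, 4], [3]].
After inserting 1: P = [[1, 4], [2], [3]].

So P = [[1, 4], [2], [3]], Q = [[1, 2], [3], [4]].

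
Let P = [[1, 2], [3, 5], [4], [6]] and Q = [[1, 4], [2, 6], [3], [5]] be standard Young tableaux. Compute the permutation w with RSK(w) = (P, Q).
6 4 3 5 1 2

Reverse the RSK construction: for i from n down to 1, find the cell of Q containing i, remove the entry at that cell from P, and reverse-bump it up through P; the value ejected from row 1 is w(i).

Step i=6: Q has 6 at row 2, column 2; remove 5 from row 2 of P and reverse-bump: 5 enters row 1 and ejects 2. So w(6) = 2. P is now [[1, 5], [3], [4], [6]].
Step i=5: Q has 5 at row 4, column 1; remove 6 from row 4 of P and reverse-bump: 6 enters row 3 and ejects 4; 4 enters row 2 and ejects 3; 3 enters row 1 and ejects 1. So w(5) = 1. P is now [[3, 5], [4], [6]].
Step i=4: Q has 4 at row 1, column 2; remove that cell from P, ejecting 5. So w(4) = 5. P is now [[3], [4], [6]].
Step i=3: Q has 3 at row 3, column 1; remove 6 from row 3 of P and reverse-bump: 6 enters row 2 and ejects 4; 4 enters row 1 and ejects 3. So w(3) = 3. P is now [[4], [6]].
Step i=2: Q has 2 at row 2, column 1; remove 6 from row 2 of P and reverse-bump: 6 enters row 1 and ejects 4. So w(2) = 4. P is now [[6]].
Step i=1: Q has 1 at row 1, column 1; remove that cell from P, ejecting 6. So w(1) = 6. P is now [].

So w = 6 4 3 5 1 2.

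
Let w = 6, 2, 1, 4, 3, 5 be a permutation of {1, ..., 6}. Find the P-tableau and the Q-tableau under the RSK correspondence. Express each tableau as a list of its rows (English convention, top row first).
Insert each entry of the permutation into P by Schensted row insertion, recording in Q the position of each new cell.

After inserting 6: P = [[6]].
After inserting 2: P = [[2], [6]].
After inserting 1: P = [[1], [2], [6]].
After inserting 4: P = [[1, 4], [2], [6]].
After inserting 3: P = [[1, 3], [2, 4], [6]].
After inserting 5: P = [[1, 3, 5], [2, 4], [6]].

So P = [[1, 3, 5], [2, 4], [6]], Q = [[1, 4, 6], [2, 5], [3]].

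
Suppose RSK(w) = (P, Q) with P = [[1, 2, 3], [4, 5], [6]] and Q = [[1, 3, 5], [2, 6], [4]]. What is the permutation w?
Reverse the RSK construction: for i from n down to 1, find the cell of Q containing i, remove the entry at that cell from P, and reverse-bump it up through P; the value ejected from row 1 is w(i).

Step i=6: Q has 6 at row 2, column 2; remove 5 from row 2 of P and reverse-bump: 5 enters row 1 and ejects 3. So w(6) = 3. P is now [[1, 2, 5], [4], [6]].
Step i=5: Q has 5 at row 1, column 3; remove that cell from P, ejecting 5. So w(5) = 5. P is now [[1, 2], [4], [6]].
Step i=4: Q has 4 at row 3, column 1; remove 6 from row 3 of P and reverse-bump: 6 enters row 2 and ejects 4; 4 enters row 1 and ejects 2. So w(4) = 2. P is now [[1, 4], [6]].
Step i=3: Q has 3 at row 1, column 2; remove that cell from P, ejecting 4. So w(3) = 4. P is now [[1], [6]].
Step i=2: Q has 2 at row 2, column 1; remove 6 from row 2 of P and reverse-bump: 6 enters row 1 and ejects 1. So w(2) = 1. P is now [[6]].
Step i=1: Q has 1 at row 1, column 1; remove that cell from P, ejecting 6. So w(1) = 6. P is now [].

So w = 6 1 4 2 5 3.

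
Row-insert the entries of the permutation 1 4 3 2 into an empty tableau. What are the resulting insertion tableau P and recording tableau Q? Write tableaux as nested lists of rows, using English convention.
Insert each entry of the permutation into P by Schensted row insertion, recording in Q the position of each new cell.

Insert 1: appended to row 1. P = [[1]].
Insert 4: appended to row 1. P = [[1, 4]].
Insert 3: 3 bumps 4 from row 1; 4 starts row 2. P = [[1, 3], [4]].
Insert 2: 2 bumps 3 from row 1; 3 bumps 4 from row 2; 4 starts row 3. P = [[1, 2], [3], [4]].

So P = [[1, 2], [3], [4]], Q = [[1, 2], [3], [4]].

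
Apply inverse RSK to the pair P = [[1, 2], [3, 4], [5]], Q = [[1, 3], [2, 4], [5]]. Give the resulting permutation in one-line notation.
3 1 5 4 2

Reverse RSK: for i = n, n-1, ..., 1, locate i in Q, remove the corresponding corner cell from P, and reverse-bump its entry up through P; the value ejected from row 1 is w(i).

So w = 3 1 5 4 2.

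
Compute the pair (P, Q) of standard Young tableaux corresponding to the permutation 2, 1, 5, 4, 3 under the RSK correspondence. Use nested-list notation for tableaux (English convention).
P = [[1, 3], [2, 4], [5]], Q = [[1, 3], [2, 4], [5]]

Insert each entry of the permutation into P by Schensted row insertion, recording in Q the position of each new cell.

After inserting 2: P = [[2]].
After inserting 1: P = [[1], [2]].
After inserting 5: P = [[1, 5], [2]].
After inserting 4: P = [[1, 4], [2, 5]].
After inserting 3: P = [[1, 3], [2, 4], [5]].

So P = [[1, 3], [2, 4], [5]], Q = [[1, 3], [2, 4], [5]].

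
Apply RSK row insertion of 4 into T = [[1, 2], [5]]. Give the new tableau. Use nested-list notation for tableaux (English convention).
[[1, 2, 4], [5]]

4 is larger than every entry of row 1, so it is appended to row 1. The new tableau is [[1, 2, 4], [5]].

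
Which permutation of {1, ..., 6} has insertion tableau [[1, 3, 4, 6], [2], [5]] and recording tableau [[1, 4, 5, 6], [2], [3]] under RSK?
Reverse the RSK construction: for i from n down to 1, find the cell of Q containing i, remove the entry at that cell from P, and reverse-bump it up through P; the value ejected from row 1 is w(i).

Step i=6: Q has 6 at row 1, column 4; remove that cell from P, ejecting 6. So w(6) = 6. P is now [[1, 3, 4], [2], [5]].
Step i=5: Q has 5 at row 1, column 3; remove that cell from P, ejecting 4. So w(5) = 4. P is now [[1, 3], [2], [5]].
Step i=4: Q has 4 at row 1, column 2; remove that cell from P, ejecting 3. So w(4) = 3. P is now [[1], [2], [5]].
Step i=3: Q has 3 at row 3, column 1; remove 5 from row 3 of P and reverse-bump: 5 enters row 2 and ejects 2; 2 enters row 1 and ejects 1. So w(3) = 1. P is now [[2], [5]].
Step i=2: Q has 2 at row 2, column 1; remove 5 from row 2 of P and reverse-bump: 5 enters row 1 and ejects 2. So w(2) = 2. P is now [[5]].
Step i=1: Q has 1 at row 1, column 1; remove that cell from P, ejecting 5. So w(1) = 5. P is now [].

So w = 5 2 1 3 4 6.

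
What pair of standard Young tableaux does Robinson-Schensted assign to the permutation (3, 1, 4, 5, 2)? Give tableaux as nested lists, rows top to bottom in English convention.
P = [[1, 2, 5], [3, 4]], Q = [[1, 3, 4], [2, 5]]

Insert each entry of the permutation into P by Schensted row insertion, recording in Q the position of each new cell.

Insert 3: appended to row 1. P = [[3]].
Insert 1: 1 bumps 3 from row 1; 3 starts row 2. P = [[1], [3]].
Insert 4: appended to row 1. P = [[1, 4], [3]].
Insert 5: appended to row 1. P = [[1, 4, 5], [3]].
Insert 2: 2 bumps 4 from row 1; 4 appends to row 2. P = [[1, 2, 5], [3, 4]].

So P = [[1, 2, 5], [3, 4]], Q = [[1, 3, 4], [2, 5]].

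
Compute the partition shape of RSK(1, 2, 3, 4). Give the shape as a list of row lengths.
[4]

RSK row insertion gives P = [[1, 2, 3, 4]], which has shape [4].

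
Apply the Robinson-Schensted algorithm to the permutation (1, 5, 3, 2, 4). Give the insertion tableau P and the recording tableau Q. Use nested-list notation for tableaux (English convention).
Insert each entry of the permutation into P by Schensted row insertion, recording in Q the position of each new cell.

Insert 1: appended to row 1. P = [[1]].
Insert 5: appended to row 1. P = [[1, 5]].
Insert 3: 3 bumps 5 from row 1; 5 starts row 2. P = [[1, 3], [5]].
Insert 2: 2 bumps 3 from row 1; 3 bumps 5 from row 2; 5 starts row 3. P = [[1, 2], [3], [5]].
Insert 4: appended to row 1. P = [[1, 2, 4], [3], [5]].

So P = [[1, 2, 4], [3], [5]], Q = [[1, 2, 5], [3], [4]].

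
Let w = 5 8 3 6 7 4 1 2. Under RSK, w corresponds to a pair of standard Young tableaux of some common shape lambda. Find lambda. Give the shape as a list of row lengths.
Row-insert each entry into an empty tableau.

After inserting 5: P = [[5]].
After inserting 8: P = [[5, 8]].
After inserting 3: P = [[3, 8], [5]].
After inserting 6: P = [[3, 6], [5, 8]].
After inserting 7: P = [[3, 6, 7], [5, 8]].
After inserting 4: P = [[3, 4, 7], [5, 6], [8]].
After inserting 1: P = [[1, 4, 7], [3, 6], [5], [8]].
After inserting 2: P = [[1, 2, 7], [3, 4], [5, 6], [8]].

The final insertion tableau P = [[1, 2, 7], [3, 4], [5, 6], [8]] has shape [3, 2, 2, 1].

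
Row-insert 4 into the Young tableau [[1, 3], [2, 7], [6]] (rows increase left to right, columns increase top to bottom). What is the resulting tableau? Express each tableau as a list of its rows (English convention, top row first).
[[1, 3, 4], [2, 7], [6]]

4 is larger than every entry of row 1, so it is appended to row 1. The new tableau is [[1, 3, 4], [2, 7], [6]].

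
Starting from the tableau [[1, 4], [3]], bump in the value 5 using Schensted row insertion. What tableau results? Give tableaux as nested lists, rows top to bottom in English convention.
[[1, 4, 5], [3]]

5 is larger than every entry of row 1, so it is appended to row 1. The new tableau is [[1, 4, 5], [3]].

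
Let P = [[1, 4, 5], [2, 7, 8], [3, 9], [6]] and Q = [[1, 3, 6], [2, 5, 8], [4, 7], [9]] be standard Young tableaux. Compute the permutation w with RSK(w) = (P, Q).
6 3 9 2 7 8 4 5 1

Reverse the RSK construction: for i from n down to 1, find the cell of Q containing i, remove the entry at that cell from P, and reverse-bump it up through P; the value ejected from row 1 is w(i).

Step i=9: Q has 9 at row 4, column 1; remove 6 from row 4 of P and reverse-bump: 6 enters row 3 and ejects 3; 3 enters row 2 and ejects 2; 2 enters row 1 and ejects 1. So w(9) = 1. P is now [[2, 4, 5], [3, 7, 8], [6, 9]].
Step i=8: Q has 8 at row 2, column 3; remove 8 from row 2 of P and reverse-bump: 8 enters row 1 and ejects 5. So w(8) = 5. P is now [[2, 4, 8], [3, 7], [6, 9]].
Step i=7: Q has 7 at row 3, column 2; remove 9 from row 3 of P and reverse-bump: 9 enters row 2 and ejects 7; 7 enters row 1 and ejects 4. So w(7) = 4. P is now [[2, 7, 8], [3, 9], [6]].
Step i=6: Q has 6 at row 1, column 3; remove that cell from P, ejecting 8. So w(6) = 8. P is now [[2, 7], [3, 9], [6]].
Step i=5: Q has 5 at row 2, column 2; remove 9 from row 2 of P and reverse-bump: 9 enters row 1 and ejects 7. So w(5) = 7. P is now [[2, 9], [3], [6]].
Step i=4: Q has 4 at row 3, column 1; remove 6 from row 3 of P and reverse-bump: 6 enters row 2 and ejects 3; 3 enters row 1 and ejects 2. So w(4) = 2. P is now [[3, 9], [6]].
Step i=3: Q has 3 at row 1, column 2; remove that cell from P, ejecting 9. So w(3) = 9. P is now [[3], [6]].
Step i=2: Q has 2 at row 2, column 1; remove 6 from row 2 of P and reverse-bump: 6 enters row 1 and ejects 3. So w(2) = 3. P is now [[6]].
Step i=1: Q has 1 at row 1, column 1; remove that cell from P, ejecting 6. So w(1) = 6. P is now [].

So w = 6 3 9 2 7 8 4 5 1.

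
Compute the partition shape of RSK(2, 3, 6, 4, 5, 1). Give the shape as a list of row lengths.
[4, 1, 1]

RSK row insertion gives P = [[1, 3, 4, 5], [2], [6]], which has shape [4, 1, 1].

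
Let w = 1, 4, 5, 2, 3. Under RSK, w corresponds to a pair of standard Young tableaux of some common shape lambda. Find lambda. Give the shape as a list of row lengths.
Row-insert each entry into an empty tableau.

After inserting 1: P = [[1]].
After inserting 4: P = [[1, 4]].
After inserting 5: P = [[1, 4, 5]].
After inserting 2: P = [[1, 2, 5], [4]].
After inserting 3: P = [[1, 2, 3], [4, 5]].

The final insertion tableau P = [[1, 2, 3], [4, 5]] has shape [3, 2].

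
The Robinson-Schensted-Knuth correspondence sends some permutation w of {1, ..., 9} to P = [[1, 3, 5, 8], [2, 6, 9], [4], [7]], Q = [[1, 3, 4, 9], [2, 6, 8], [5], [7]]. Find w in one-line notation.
7 4 6 9 2 3 1 5 8

Reverse the RSK construction: for i from n down to 1, find the cell of Q containing i, remove the entry at that cell from P, and reverse-bump it up through P; the value ejected from row 1 is w(i).

Step i=9: Q has 9 at row 1, column 4; remove that cell from P, ejecting 8. So w(9) = 8. P is now [[1, 3, 5], [2, 6, 9], [4], [7]].
Step i=8: Q has 8 at row 2, column 3; remove 9 from row 2 of P and reverse-bump: 9 enters row 1 and ejects 5. So w(8) = 5. P is now [[1, 3, 9], [2, 6], [4], [7]].
Step i=7: Q has 7 at row 4, column 1; remove 7 from row 4 of P and reverse-bump: 7 enters row 3 and ejects 4; 4 enters row 2 and ejects 2; 2 enters row 1 and ejects 1. So w(7) = 1. P is now [[2, 3, 9], [4, 6], [7]].
Step i=6: Q has 6 at row 2, column 2; remove 6 from row 2 of P and reverse-bump: 6 enters row 1 and ejects 3. So w(6) = 3. P is now [[2, 6, 9], [4], [7]].
Step i=5: Q has 5 at row 3, column 1; remove 7 from row 3 of P and reverse-bump: 7 enters row 2 and ejects 4; 4 enters row 1 and ejects 2. So w(5) = 2. P is now [[4, 6, 9], [7]].
Step i=4: Q has 4 at row 1, column 3; remove that cell from P, ejecting 9. So w(4) = 9. P is now [[4, 6], [7]].
Step i=3: Q has 3 at row 1, column 2; remove that cell from P, ejecting 6. So w(3) = 6. P is now [[4], [7]].
Step i=2: Q has 2 at row 2, column 1; remove 7 from row 2 of P and reverse-bump: 7 enters row 1 and ejects 4. So w(2) = 4. P is now [[7]].
Step i=1: Q has 1 at row 1, column 1; remove that cell from P, ejecting 7. So w(1) = 7. P is now [].

So w = 7 4 6 9 2 3 1 5 8.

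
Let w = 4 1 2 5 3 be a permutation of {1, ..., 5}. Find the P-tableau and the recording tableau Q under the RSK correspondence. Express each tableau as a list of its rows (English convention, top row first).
Insert each entry of the permutation into P by Schensted row insertion, recording in Q the position of each new cell.

After inserting 4: P = [[4]].
After inserting 1: P = [[1], [4]].
After inserting 2: P = [[1, 2], [4]].
After inserting 5: P = [[1, 2, 5], [4]].
After inserting 3: P = [[1, 2, 3], [4, 5]].

So P = [[1, 2, 3], [4, 5]], Q = [[1, 3, 4], [2, 5]].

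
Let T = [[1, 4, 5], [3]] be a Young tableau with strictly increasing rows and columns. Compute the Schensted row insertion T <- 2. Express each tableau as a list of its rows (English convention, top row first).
[[1, 2, 5], [3, 4]]

In row 1, 2 replaces 4 (the leftmost entry greater than 2); 4 is bumped to row 2. 4 is appended to row 2. The new tableau is [[1, 2, 5], [3, 4]].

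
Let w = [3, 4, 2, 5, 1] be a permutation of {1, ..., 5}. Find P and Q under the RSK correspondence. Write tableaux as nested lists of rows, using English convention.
Insert each entry of the permutation into P by Schensted row insertion, recording in Q the position of each new cell.

After inserting 3: P = [[3]].
After inserting 4: P = [[3, 4]].
After inserting 2: P = [[2, 4], [3]].
After inserting 5: P = [[2, 4, 5], [3]].
After inserting 1: P = [[1, 4, 5], [2], [3]].

So P = [[1, 4, 5], [2], [3]], Q = [[1, 2, 4], [3], [5]].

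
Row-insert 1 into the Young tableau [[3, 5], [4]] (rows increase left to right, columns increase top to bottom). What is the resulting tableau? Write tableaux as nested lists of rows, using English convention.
In row 1, 1 replaces 3 (the leftmost entry greater than 1); 3 is bumped to row 2. In row 2, 3 replaces 4 (the leftmost entry greater than 3); 4 is bumped to row 3. 4 starts a new row 3. The new tableau is [[1, 5], [3], [4]].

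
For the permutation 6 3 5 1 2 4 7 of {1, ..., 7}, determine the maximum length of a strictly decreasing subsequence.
3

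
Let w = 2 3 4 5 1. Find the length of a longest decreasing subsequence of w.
2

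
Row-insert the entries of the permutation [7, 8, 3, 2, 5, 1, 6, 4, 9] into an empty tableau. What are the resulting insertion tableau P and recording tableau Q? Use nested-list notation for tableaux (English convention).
Insert each entry of the permutation into P by Schensted row insertion, recording in Q the position of each new cell.

Insert 7: appended to row 1. P = [[7]].
Insert 8: appended to row 1. P = [[7, 8]].
Insert 3: 3 bumps 7 from row 1; 7 starts row 2. P = [[3, 8], [7]].
Insert 2: 2 bumps 3 from row 1; 3 bumps 7 from row 2; 7 starts row 3. P = [[2, 8], [3], [7]].
Insert 5: 5 bumps 8 from row 1; 8 appends to row 2. P = [[2, 5], [3, 8], [7]].
Insert 1: 1 bumps 2 from row 1; 2 bumps 3 from row 2; 3 bumps 7 from row 3; 7 starts row 4. P = [[1, 5], [2, 8], [3], [7]].
Insert 6: appended to row 1. P = [[1, 5, 6], [2, 8], [3], [7]].
Insert 4: 4 bumps 5 from row 1; 5 bumps 8 from row 2; 8 appends to row 3. P = [[1, 4, 6], [2, 5], [3, 8], [7]].
Insert 9: appended to row 1. P = [[1, 4, 6, 9], [2, 5], [3, 8], [7]].

So P = [[1, 4, 6, 9], [2, 5], [3, 8], [7]], Q = [[1, 2, 7, 9], [3, 5], [4, 8], [6]].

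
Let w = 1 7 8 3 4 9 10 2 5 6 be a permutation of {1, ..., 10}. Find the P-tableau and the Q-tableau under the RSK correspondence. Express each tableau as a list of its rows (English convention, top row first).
P = [[1, 2, 4, 5, 6], [3, 8, 9, 10], [7]], Q = [[1, 2, 3, 6, 7], [4, 5, 9, 10], [8]]

Insert each entry of the permutation into P by Schensted row insertion, recording in Q the position of each new cell.

Insert 1: appended to row 1. P = [[1]].
Insert 7: appended to row 1. P = [[1, 7]].
Insert 8: appended to row 1. P = [[1, 7, 8]].
Insert 3: 3 bumps 7 from row 1; 7 starts row 2. P = [[1, 3, 8], [7]].
Insert 4: 4 bumps 8 from row 1; 8 appends to row 2. P = [[1, 3, 4], [7, 8]].
Insert 9: appended to row 1. P = [[1, 3, 4, 9], [7, 8]].
Insert 10: appended to row 1. P = [[1, 3, 4, 9, 10], [7, 8]].
Insert 2: 2 bumps 3 from row 1; 3 bumps 7 from row 2; 7 starts row 3. P = [[1, 2, 4, 9, 10], [3, 8], [7]].
Insert 5: 5 bumps 9 from row 1; 9 appends to row 2. P = [[1, 2, 4, 5, 10], [3, 8, 9], [7]].
Insert 6: 6 bumps 10 from row 1; 10 appends to row 2. P = [[1, 2, 4, 5, 6], [3, 8, 9, 10], [7]].

So P = [[1, 2, 4, 5, 6], [3, 8, 9, 10], [7]], Q = [[1, 2, 3, 6, 7], [4, 5, 9, 10], [8]].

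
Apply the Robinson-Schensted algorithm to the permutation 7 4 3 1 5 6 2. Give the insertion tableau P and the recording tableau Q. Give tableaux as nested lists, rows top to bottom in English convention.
Insert each entry of the permutation into P by Schensted row insertion, recording in Q the position of each new cell.

Insert 7: appended to row 1. P = [[7]], Q = [[1]].
Insert 4: 4 bumps 7 from row 1; 7 starts row 2. P = [[4], [7]], Q = [[1], [2]].
Insert 3: 3 bumps 4 from row 1; 4 bumps 7 from row 2; 7 starts row 3. P = [[3], [4], [7]], Q = [[1], [2], [3]].
Insert 1: 1 bumps 3 from row 1; 3 bumps 4 from row 2; 4 bumps 7 from row 3; 7 starts row 4. P = [[1], [3], [4], [7]], Q = [[1], [2], [3], [4]].
Insert 5: appended to row 1. P = [[1, 5], [3], [4], [7]], Q = [[1, 5], [2], [3], [4]].
Insert 6: appended to row 1. P = [[1, 5, 6], [3], [4], [7]], Q = [[1, 5, 6], [2], [3], [4]].
Insert 2: 2 bumps 5 from row 1; 5 appends to row 2. P = [[1, 2, 6], [3, 5], [4], [7]], Q = [[1, 5, 6], [2, 7], [3], [4]].

So P = [[1, 2, 6], [3, 5], [4], [7]], Q = [[1, 5, 6], [2, 7], [3], [4]].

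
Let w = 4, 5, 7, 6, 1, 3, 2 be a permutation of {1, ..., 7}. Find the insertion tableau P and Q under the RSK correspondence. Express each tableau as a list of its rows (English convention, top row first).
Insert each entry of the permutation into P by Schensted row insertion, recording in Q the position of each new cell.

Insert 4: appended to row 1. P = [[4]].
Insert 5: appended to row 1. P = [[4, 5]].
Insert 7: appended to row 1. P = [[4, 5, 7]].
Insert 6: 6 bumps 7 from row 1; 7 starts row 2. P = [[4, 5, 6], [7]].
Insert 1: 1 bumps 4 from row 1; 4 bumps 7 from row 2; 7 starts row 3. P = [[1, 5, 6], [4], [7]].
Insert 3: 3 bumps 5 from row 1; 5 appends to row 2. P = [[1, 3, 6], [4, 5], [7]].
Insert 2: 2 bumps 3 from row 1; 3 bumps 4 from row 2; 4 bumps 7 from row 3; 7 starts row 4. P = [[1, 2, 6], [3, 5], [4], [7]].

So P = [[1, 2, 6], [3, 5], [4], [7]], Q = [[1, 2, 3], [4, 6], [5], [7]].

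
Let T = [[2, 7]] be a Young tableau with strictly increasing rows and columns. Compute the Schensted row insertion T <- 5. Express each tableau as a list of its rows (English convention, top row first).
In row 1, 5 replaces 7 (the leftmost entry greater than 5); 7 is bumped to row 2. 7 starts a new row 2. The new tableau is [[2, 5], [7]].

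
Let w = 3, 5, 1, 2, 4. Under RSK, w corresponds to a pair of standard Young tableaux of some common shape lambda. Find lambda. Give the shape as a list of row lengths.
Row-insert each entry into an empty tableau.

After inserting 3: P = [[3]].
After inserting 5: P = [[3, 5]].
After inserting 1: P = [[1, 5], [3]].
After inserting 2: P = [[1, 2], [3, 5]].
After inserting 4: P = [[1, 2, 4], [3, 5]].

The final insertion tableau P = [[1, 2, 4], [3, 5]] has shape [3, 2].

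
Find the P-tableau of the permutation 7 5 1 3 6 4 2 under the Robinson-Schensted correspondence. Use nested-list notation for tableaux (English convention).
P = [[1, 2, 4], [3, 6], [5], [7]]

Insert 7: appended to row 1. P = [[7]].
Insert 5: 5 bumps 7 from row 1; 7 starts row 2. P = [[5], [7]].
Insert 1: 1 bumps 5 from row 1; 5 bumps 7 from row 2; 7 starts row 3. P = [[1], [5], [7]].
Insert 3: appended to row 1. P = [[1, 3], [5], [7]].
Insert 6: appended to row 1. P = [[1, 3, 6], [5], [7]].
Insert 4: 4 bumps 6 from row 1; 6 appends to row 2. P = [[1, 3, 4], [5, 6], [7]].
Insert 2: 2 bumps 3 from row 1; 3 bumps 5 from row 2; 5 bumps 7 from row 3; 7 starts row 4. P = [[1, 2, 4], [3, 6], [5], [7]].

So P = [[1, 2, 4], [3, 6], [5], [7]].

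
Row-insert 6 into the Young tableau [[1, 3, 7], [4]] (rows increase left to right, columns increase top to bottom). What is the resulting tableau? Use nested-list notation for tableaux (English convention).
[[1, 3, 6], [4, 7]]

In row 1, 6 replaces 7 (the leftmost entry greater than 6); 7 is bumped to row 2. 7 is appended to row 2. The new tableau is [[1, 3, 6], [4, 7]].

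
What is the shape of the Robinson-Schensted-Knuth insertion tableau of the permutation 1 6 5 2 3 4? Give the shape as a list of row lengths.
Row-insert each entry into an empty tableau.

After inserting 1: P = [[1]].
After inserting 6: P = [[1, 6]].
After inserting 5: P = [[1, 5], [6]].
After inserting 2: P = [[1, 2], [5], [6]].
After inserting 3: P = [[1, 2, 3], [5], [6]].
After inserting 4: P = [[1, 2, 3, 4], [5], [6]].

The final insertion tableau P = [[1, 2, 3, 4], [5], [6]] has shape [4, 1, 1].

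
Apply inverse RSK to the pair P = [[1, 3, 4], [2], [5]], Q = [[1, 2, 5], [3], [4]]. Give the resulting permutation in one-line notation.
Reverse the RSK construction: for i from n down to 1, find the cell of Q containing i, remove the entry at that cell from P, and reverse-bump it up through P; the value ejected from row 1 is w(i).

Step i=5: Q has 5 at row 1, column 3; remove that cell from P, ejecting 4. So w(5) = 4. P is now [[1, 3], [2], [5]].
Step i=4: Q has 4 at row 3, column 1; remove 5 from row 3 of P and reverse-bump: 5 enters row 2 and ejects 2; 2 enters row 1 and ejects 1. So w(4) = 1. P is now [[2, 3], [5]].
Step i=3: Q has 3 at row 2, column 1; remove 5 from row 2 of P and reverse-bump: 5 enters row 1 and ejects 3. So w(3) = 3. P is now [[2, 5]].
Step i=2: Q has 2 at row 1, column 2; remove that cell from P, ejecting 5. So w(2) = 5. P is now [[2]].
Step i=1: Q has 1 at row 1, column 1; remove that cell from P, ejecting 2. So w(1) = 2. P is now [].

So w = 2 5 3 1 4.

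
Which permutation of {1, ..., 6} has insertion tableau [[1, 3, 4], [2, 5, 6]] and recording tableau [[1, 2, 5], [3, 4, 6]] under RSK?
2 5 1 3 6 4

Reverse the RSK construction: for i from n down to 1, find the cell of Q containing i, remove the entry at that cell from P, and reverse-bump it up through P; the value ejected from row 1 is w(i).

Step i=6: Q has 6 at row 2, column 3; remove 6 from row 2 of P and reverse-bump: 6 enters row 1 and ejects 4. So w(6) = 4. P is now [[1, 3, 6], [2, 5]].
Step i=5: Q has 5 at row 1, column 3; remove that cell from P, ejecting 6. So w(5) = 6. P is now [[1, 3], [2, 5]].
Step i=4: Q has 4 at row 2, column 2; remove 5 from row 2 of P and reverse-bump: 5 enters row 1 and ejects 3. So w(4) = 3. P is now [[1, 5], [2]].
Step i=3: Q has 3 at row 2, column 1; remove 2 from row 2 of P and reverse-bump: 2 enters row 1 and ejects 1. So w(3) = 1. P is now [[2, 5]].
Step i=2: Q has 2 at row 1, column 2; remove that cell from P, ejecting 5. So w(2) = 5. P is now [[2]].
Step i=1: Q has 1 at row 1, column 1; remove that cell from P, ejecting 2. So w(1) = 2. P is now [].

So w = 2 5 1 3 6 4.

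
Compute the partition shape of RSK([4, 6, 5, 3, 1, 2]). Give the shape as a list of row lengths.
RSK row insertion gives P = [[1, 2], [3, 5], [4], [6]], which has shape [2, 2, 1, 1].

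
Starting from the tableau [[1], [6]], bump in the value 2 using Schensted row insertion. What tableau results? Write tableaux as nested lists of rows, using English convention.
[[1, 2], [6]]

2 is larger than every entry of row 1, so it is appended to row 1. The new tableau is [[1, 2], [6]].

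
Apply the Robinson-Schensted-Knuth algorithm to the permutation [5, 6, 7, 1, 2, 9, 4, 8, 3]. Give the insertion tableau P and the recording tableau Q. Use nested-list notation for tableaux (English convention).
P = [[1, 2, 3, 8], [4, 6, 7, 9], [5]], Q = [[1, 2, 3, 6], [4, 5, 7, 8], [9]]

Insert each entry of the permutation into P by Schensted row insertion, recording in Q the position of each new cell.

Insert 5: appended to row 1. P = [[5]].
Insert 6: appended to row 1. P = [[5, 6]].
Insert 7: appended to row 1. P = [[5, 6, 7]].
Insert 1: 1 bumps 5 from row 1; 5 starts row 2. P = [[1, 6, 7], [5]].
Insert 2: 2 bumps 6 from row 1; 6 appends to row 2. P = [[1, 2, 7], [5, 6]].
Insert 9: appended to row 1. P = [[1, 2, 7, 9], [5, 6]].
Insert 4: 4 bumps 7 from row 1; 7 appends to row 2. P = [[1, 2, 4, 9], [5, 6, 7]].
Insert 8: 8 bumps 9 from row 1; 9 appends to row 2. P = [[1, 2, 4, 8], [5, 6, 7, 9]].
Insert 3: 3 bumps 4 from row 1; 4 bumps 5 from row 2; 5 starts row 3. P = [[1, 2, 3, 8], [4, 6, 7, 9], [5]].

So P = [[1, 2, 3, 8], [4, 6, 7, 9], [5]], Q = [[1, 2, 3, 6], [4, 5, 7, 8], [9]].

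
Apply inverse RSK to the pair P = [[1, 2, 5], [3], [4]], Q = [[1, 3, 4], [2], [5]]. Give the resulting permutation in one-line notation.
4 1 3 5 2

Reverse the RSK construction: for i from n down to 1, find the cell of Q containing i, remove the entry at that cell from P, and reverse-bump it up through P; the value ejected from row 1 is w(i).

Step i=5: Q has 5 at row 3, column 1; remove 4 from row 3 of P and reverse-bump: 4 enters row 2 and ejects 3; 3 enters row 1 and ejects 2. So w(5) = 2. P is now [[1, 3, 5], [4]].
Step i=4: Q has 4 at row 1, column 3; remove that cell from P, ejecting 5. So w(4) = 5. P is now [[1, 3], [4]].
Step i=3: Q has 3 at row 1, column 2; remove that cell from P, ejecting 3. So w(3) = 3. P is now [[1], [4]].
Step i=2: Q has 2 at row 2, column 1; remove 4 from row 2 of P and reverse-bump: 4 enters row 1 and ejects 1. So w(2) = 1. P is now [[4]].
Step i=1: Q has 1 at row 1, column 1; remove that cell from P, ejecting 4. So w(1) = 4. P is now [].

So w = 4 1 3 5 2.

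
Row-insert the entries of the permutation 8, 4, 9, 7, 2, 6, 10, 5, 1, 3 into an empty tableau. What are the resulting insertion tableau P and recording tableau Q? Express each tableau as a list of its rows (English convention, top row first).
P = [[1, 3, 10], [2, 5], [4, 6], [7, 9], [8]], Q = [[1, 3, 7], [2, 4], [5, 6], [8, 10], [9]]

Insert each entry of the permutation into P by Schensted row insertion, recording in Q the position of each new cell.

Insert 8: appended to row 1. P = [[8]], Q = [[1]].
Insert 4: 4 bumps 8 from row 1; 8 starts row 2. P = [[4], [8]], Q = [[1], [2]].
Insert 9: appended to row 1. P = [[4, 9], [8]], Q = [[1, 3], [2]].
Insert 7: 7 bumps 9 from row 1; 9 appends to row 2. P = [[4, 7], [8, 9]], Q = [[1, 3], [2, 4]].
Insert 2: 2 bumps 4 from row 1; 4 bumps 8 from row 2; 8 starts row 3. P = [[2, 7], [4, 9], [8]], Q = [[1, 3], [2, 4], [5]].
Insert 6: 6 bumps 7 from row 1; 7 bumps 9 from row 2; 9 appends to row 3. P = [[2, 6], [4, 7], [8, 9]], Q = [[1, 3], [2, 4], [5, 6]].
Insert 10: appended to row 1. P = [[2, 6, 10], [4, 7], [8, 9]], Q = [[1, 3, 7], [2, 4], [5, 6]].
Insert 5: 5 bumps 6 from row 1; 6 bumps 7 from row 2; 7 bumps 8 from row 3; 8 starts row 4. P = [[2, 5, 10], [4, 6], [7, 9], [8]], Q = [[1, 3, 7], [2, 4], [5, 6], [8]].
Insert 1: 1 bumps 2 from row 1; 2 bumps 4 from row 2; 4 bumps 7 from row 3; 7 bumps 8 from row 4; 8 starts row 5. P = [[1, 5, 10], [2, 6], [4, 9], [7], [8]], Q = [[1, 3, 7], [2, 4], [5, 6], [8], [9]].
Insert 3: 3 bumps 5 from row 1; 5 bumps 6 from row 2; 6 bumps 9 from row 3; 9 appends to row 4. P = [[1, 3, 10], [2, 5], [4, 6], [7, 9], [8]], Q = [[1, 3, 7], [2, 4], [5, 6], [8, 10], [9]].

So P = [[1, 3, 10], [2, 5], [4, 6], [7, 9], [8]], Q = [[1, 3, 7], [2, 4], [5, 6], [8, 10], [9]].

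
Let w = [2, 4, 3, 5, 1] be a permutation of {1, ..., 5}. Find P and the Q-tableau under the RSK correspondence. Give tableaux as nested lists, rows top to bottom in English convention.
P = [[1, 3, 5], [2], [4]], Q = [[1, 2, 4], [3], [5]]

Insert each entry of the permutation into P by Schensted row insertion, recording in Q the position of each new cell.

Insert 2: appended to row 1. P = [[2]].
Insert 4: appended to row 1. P = [[2, 4]].
Insert 3: 3 bumps 4 from row 1; 4 starts row 2. P = [[2, 3], [4]].
Insert 5: appended to row 1. P = [[2, 3, 5], [4]].
Insert 1: 1 bumps 2 from row 1; 2 bumps 4 from row 2; 4 starts row 3. P = [[1, 3, 5], [2], [4]].

So P = [[1, 3, 5], [2], [4]], Q = [[1, 2, 4], [3], [5]].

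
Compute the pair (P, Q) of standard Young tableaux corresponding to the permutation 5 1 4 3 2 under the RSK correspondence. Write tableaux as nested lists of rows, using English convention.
P = [[1, 2], [3], [4], [5]], Q = [[1, 3], [2], [4], [5]]

Insert each entry of the permutation into P by Schensted row insertion, recording in Q the position of each new cell.

Insert 5: appended to row 1. P = [[5]], Q = [[1]].
Insert 1: 1 bumps 5 from row 1; 5 starts row 2. P = [[1], [5]], Q = [[1], [2]].
Insert 4: appended to row 1. P = [[1, 4], [5]], Q = [[1, 3], [2]].
Insert 3: 3 bumps 4 from row 1; 4 bumps 5 from row 2; 5 starts row 3. P = [[1, 3], [4], [5]], Q = [[1, 3], [2], [4]].
Insert 2: 2 bumps 3 from row 1; 3 bumps 4 from row 2; 4 bumps 5 from row 3; 5 starts row 4. P = [[1, 2], [3], [4], [5]], Q = [[1, 3], [2], [4], [5]].

So P = [[1, 2], [3], [4], [5]], Q = [[1, 3], [2], [4], [5]].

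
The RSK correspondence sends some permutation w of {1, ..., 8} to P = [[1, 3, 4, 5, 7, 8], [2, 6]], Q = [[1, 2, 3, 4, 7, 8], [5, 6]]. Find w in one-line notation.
2 3 4 6 1 5 7 8

Reverse the RSK construction: for i from n down to 1, find the cell of Q containing i, remove the entry at that cell from P, and reverse-bump it up through P; the value ejected from row 1 is w(i).

Step i=8: Q has 8 at row 1, column 6; remove that cell from P, ejecting 8. So w(8) = 8. P is now [[1, 3, 4, 5, 7], [2, 6]].
Step i=7: Q has 7 at row 1, column 5; remove that cell from P, ejecting 7. So w(7) = 7. P is now [[1, 3, 4, 5], [2, 6]].
Step i=6: Q has 6 at row 2, column 2; remove 6 from row 2 of P and reverse-bump: 6 enters row 1 and ejects 5. So w(6) = 5. P is now [[1, 3, 4, 6], [2]].
Step i=5: Q has 5 at row 2, column 1; remove 2 from row 2 of P and reverse-bump: 2 enters row 1 and ejects 1. So w(5) = 1. P is now [[2, 3, 4, 6]].
Step i=4: Q has 4 at row 1, column 4; remove that cell from P, ejecting 6. So w(4) = 6. P is now [[2, 3, 4]].
Step i=3: Q has 3 at row 1, column 3; remove that cell from P, ejecting 4. So w(3) = 4. P is now [[2, 3]].
Step i=2: Q has 2 at row 1, column 2; remove that cell from P, ejecting 3. So w(2) = 3. P is now [[2]].
Step i=1: Q has 1 at row 1, column 1; remove that cell from P, ejecting 2. So w(1) = 2. P is now [].

So w = 2 3 4 6 1 5 7 8.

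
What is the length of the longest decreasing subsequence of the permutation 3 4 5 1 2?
2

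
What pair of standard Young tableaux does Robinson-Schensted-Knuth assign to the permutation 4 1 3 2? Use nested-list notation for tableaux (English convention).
P = [[1, 2], [3], [4]], Q = [[1, 3], [2], [4]]

Insert each entry of the permutation into P by Schensted row insertion, recording in Q the position of each new cell.

Insert 4: appended to row 1. P = [[4]], Q = [[1]].
Insert 1: 1 bumps 4 from row 1; 4 starts row 2. P = [[1], [4]], Q = [[1], [2]].
Insert 3: appended to row 1. P = [[1, 3], [4]], Q = [[1, 3], [2]].
Insert 2: 2 bumps 3 from row 1; 3 bumps 4 from row 2; 4 starts row 3. P = [[1, 2], [3], [4]], Q = [[1, 3], [2], [4]].

So P = [[1, 2], [3], [4]], Q = [[1, 3], [2], [4]].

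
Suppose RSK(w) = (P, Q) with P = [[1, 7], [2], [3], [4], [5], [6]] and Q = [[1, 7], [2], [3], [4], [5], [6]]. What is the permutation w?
6 5 4 3 2 1 7

Reverse the RSK construction: for i from n down to 1, find the cell of Q containing i, remove the entry at that cell from P, and reverse-bump it up through P; the value ejected from row 1 is w(i).

Step i=7: Q has 7 at row 1, column 2; remove that cell from P, ejecting 7. So w(7) = 7. P is now [[1], [2], [3], [4], [5], [6]].
Step i=6: Q has 6 at row 6, column 1; remove 6 from row 6 of P and reverse-bump: 6 enters row 5 and ejects 5; 5 enters row 4 and ejects 4; 4 enters row 3 and ejects 3; 3 enters row 2 and ejects 2; 2 enters row 1 and ejects 1. So w(6) = 1. P is now [[2], [3], [4], [5], [6]].
Step i=5: Q has 5 at row 5, column 1; remove 6 from row 5 of P and reverse-bump: 6 enters row 4 and ejects 5; 5 enters row 3 and ejects 4; 4 enters row 2 and ejects 3; 3 enters row 1 and ejects 2. So w(5) = 2. P is now [[3], [4], [5], [6]].
Step i=4: Q has 4 at row 4, column 1; remove 6 from row 4 of P and reverse-bump: 6 enters row 3 and ejects 5; 5 enters row 2 and ejects 4; 4 enters row 1 and ejects 3. So w(4) = 3. P is now [[4], [5], [6]].
Step i=3: Q has 3 at row 3, column 1; remove 6 from row 3 of P and reverse-bump: 6 enters row 2 and ejects 5; 5 enters row 1 and ejects 4. So w(3) = 4. P is now [[5], [6]].
Step i=2: Q has 2 at row 2, column 1; remove 6 from row 2 of P and reverse-bump: 6 enters row 1 and ejects 5. So w(2) = 5. P is now [[6]].
Step i=1: Q has 1 at row 1, column 1; remove that cell from P, ejecting 6. So w(1) = 6. P is now [].

So w = 6 5 4 3 2 1 7.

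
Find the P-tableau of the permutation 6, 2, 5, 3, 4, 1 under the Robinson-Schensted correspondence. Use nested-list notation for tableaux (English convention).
Insert 6: appended to row 1. P = [[6]].
Insert 2: 2 bumps 6 from row 1; 6 starts row 2. P = [[2], [6]].
Insert 5: appended to row 1. P = [[2, 5], [6]].
Insert 3: 3 bumps 5 from row 1; 5 bumps 6 from row 2; 6 starts row 3. P = [[2, 3], [5], [6]].
Insert 4: appended to row 1. P = [[2, 3, 4], [5], [6]].
Insert 1: 1 bumps 2 from row 1; 2 bumps 5 from row 2; 5 bumps 6 from row 3; 6 starts row 4. P = [[1, 3, 4], [2], [5], [6]].

So P = [[1, 3, 4], [2], [5], [6]].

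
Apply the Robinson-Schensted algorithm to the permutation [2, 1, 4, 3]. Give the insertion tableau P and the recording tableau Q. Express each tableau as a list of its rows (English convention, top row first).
P = [[1, 3], [2, 4]], Q = [[1, 3], [2, 4]]

Insert each entry of the permutation into P by Schensted row insertion, recording in Q the position of each new cell.

Insert 2: appended to row 1. P = [[2]], Q = [[1]].
Insert 1: 1 bumps 2 from row 1; 2 starts row 2. P = [[1], [2]], Q = [[1], [2]].
Insert 4: appended to row 1. P = [[1, 4], [2]], Q = [[1, 3], [2]].
Insert 3: 3 bumps 4 from row 1; 4 appends to row 2. P = [[1, 3], [2, 4]], Q = [[1, 3], [2, 4]].

So P = [[1, 3], [2, 4]], Q = [[1, 3], [2, 4]].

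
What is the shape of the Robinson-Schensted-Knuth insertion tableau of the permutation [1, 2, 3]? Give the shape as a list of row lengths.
RSK row insertion gives P = [[1, 2, 3]], which has shape [3].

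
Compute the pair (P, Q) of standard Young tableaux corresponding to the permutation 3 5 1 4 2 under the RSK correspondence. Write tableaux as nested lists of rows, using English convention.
P = [[1, 2], [3, 4], [5]], Q = [[1, 2], [3, 4], [5]]

Insert each entry of the permutation into P by Schensted row insertion, recording in Q the position of each new cell.

Insert 3: appended to row 1. P = [[3]].
Insert 5: appended to row 1. P = [[3, 5]].
Insert 1: 1 bumps 3 from row 1; 3 starts row 2. P = [[1, 5], [3]].
Insert 4: 4 bumps 5 from row 1; 5 appends to row 2. P = [[1, 4], [3, 5]].
Insert 2: 2 bumps 4 from row 1; 4 bumps 5 from row 2; 5 starts row 3. P = [[1, 2], [3, 4], [5]].

So P = [[1, 2], [3, 4], [5]], Q = [[1, 2], [3, 4], [5]].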